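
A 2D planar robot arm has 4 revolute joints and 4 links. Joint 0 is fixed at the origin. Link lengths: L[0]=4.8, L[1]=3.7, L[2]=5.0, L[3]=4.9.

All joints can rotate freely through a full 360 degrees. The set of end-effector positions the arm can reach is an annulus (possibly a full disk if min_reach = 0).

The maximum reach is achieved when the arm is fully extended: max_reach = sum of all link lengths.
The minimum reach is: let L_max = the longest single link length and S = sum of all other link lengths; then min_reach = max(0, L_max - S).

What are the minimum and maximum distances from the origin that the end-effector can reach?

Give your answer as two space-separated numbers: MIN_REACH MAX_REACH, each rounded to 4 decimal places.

Link lengths: [4.8, 3.7, 5.0, 4.9]
max_reach = 4.8 + 3.7 + 5 + 4.9 = 18.4
L_max = max([4.8, 3.7, 5.0, 4.9]) = 5
S (sum of others) = 18.4 - 5 = 13.4
min_reach = max(0, 5 - 13.4) = max(0, -8.4) = 0

Answer: 0.0000 18.4000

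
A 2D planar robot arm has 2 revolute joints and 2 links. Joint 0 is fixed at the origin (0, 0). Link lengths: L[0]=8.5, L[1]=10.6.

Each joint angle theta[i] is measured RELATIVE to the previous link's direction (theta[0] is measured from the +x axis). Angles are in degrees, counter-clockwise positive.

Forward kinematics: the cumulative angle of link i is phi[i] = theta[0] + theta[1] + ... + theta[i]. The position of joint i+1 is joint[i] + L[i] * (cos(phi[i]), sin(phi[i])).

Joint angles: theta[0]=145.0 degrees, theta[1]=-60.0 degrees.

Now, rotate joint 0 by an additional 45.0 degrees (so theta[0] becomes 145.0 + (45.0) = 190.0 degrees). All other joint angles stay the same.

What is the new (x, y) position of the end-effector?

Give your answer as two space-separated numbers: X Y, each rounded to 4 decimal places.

Answer: -15.1844 6.6441

Derivation:
joint[0] = (0.0000, 0.0000)  (base)
link 0: phi[0] = 190 = 190 deg
  cos(190 deg) = -0.9848, sin(190 deg) = -0.1736
  joint[1] = (0.0000, 0.0000) + 8.5 * (-0.9848, -0.1736) = (0.0000 + -8.3709, 0.0000 + -1.4760) = (-8.3709, -1.4760)
link 1: phi[1] = 190 + -60 = 130 deg
  cos(130 deg) = -0.6428, sin(130 deg) = 0.7660
  joint[2] = (-8.3709, -1.4760) + 10.6 * (-0.6428, 0.7660) = (-8.3709 + -6.8135, -1.4760 + 8.1201) = (-15.1844, 6.6441)
End effector: (-15.1844, 6.6441)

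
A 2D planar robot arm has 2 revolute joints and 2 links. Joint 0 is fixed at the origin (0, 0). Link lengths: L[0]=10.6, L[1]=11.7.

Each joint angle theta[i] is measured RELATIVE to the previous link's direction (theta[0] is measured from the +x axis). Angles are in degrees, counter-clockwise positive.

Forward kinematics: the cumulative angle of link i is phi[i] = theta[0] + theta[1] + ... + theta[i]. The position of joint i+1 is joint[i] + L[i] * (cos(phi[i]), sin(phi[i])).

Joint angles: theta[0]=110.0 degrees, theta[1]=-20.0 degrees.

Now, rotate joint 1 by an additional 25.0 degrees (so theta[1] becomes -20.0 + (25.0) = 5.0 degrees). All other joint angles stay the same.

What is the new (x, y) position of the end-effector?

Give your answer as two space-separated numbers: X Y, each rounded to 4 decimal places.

Answer: -8.5700 20.5645

Derivation:
joint[0] = (0.0000, 0.0000)  (base)
link 0: phi[0] = 110 = 110 deg
  cos(110 deg) = -0.3420, sin(110 deg) = 0.9397
  joint[1] = (0.0000, 0.0000) + 10.6 * (-0.3420, 0.9397) = (0.0000 + -3.6254, 0.0000 + 9.9607) = (-3.6254, 9.9607)
link 1: phi[1] = 110 + 5 = 115 deg
  cos(115 deg) = -0.4226, sin(115 deg) = 0.9063
  joint[2] = (-3.6254, 9.9607) + 11.7 * (-0.4226, 0.9063) = (-3.6254 + -4.9446, 9.9607 + 10.6038) = (-8.5700, 20.5645)
End effector: (-8.5700, 20.5645)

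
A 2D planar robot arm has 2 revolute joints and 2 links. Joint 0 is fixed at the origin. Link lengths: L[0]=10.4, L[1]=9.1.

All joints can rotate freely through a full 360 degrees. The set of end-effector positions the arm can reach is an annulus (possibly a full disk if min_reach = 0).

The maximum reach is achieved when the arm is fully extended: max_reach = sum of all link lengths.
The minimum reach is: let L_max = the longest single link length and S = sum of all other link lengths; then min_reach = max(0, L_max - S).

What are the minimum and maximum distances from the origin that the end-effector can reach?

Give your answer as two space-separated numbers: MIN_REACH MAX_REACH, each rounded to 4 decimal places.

Answer: 1.3000 19.5000

Derivation:
Link lengths: [10.4, 9.1]
max_reach = 10.4 + 9.1 = 19.5
L_max = max([10.4, 9.1]) = 10.4
S (sum of others) = 19.5 - 10.4 = 9.1
min_reach = max(0, 10.4 - 9.1) = max(0, 1.3) = 1.3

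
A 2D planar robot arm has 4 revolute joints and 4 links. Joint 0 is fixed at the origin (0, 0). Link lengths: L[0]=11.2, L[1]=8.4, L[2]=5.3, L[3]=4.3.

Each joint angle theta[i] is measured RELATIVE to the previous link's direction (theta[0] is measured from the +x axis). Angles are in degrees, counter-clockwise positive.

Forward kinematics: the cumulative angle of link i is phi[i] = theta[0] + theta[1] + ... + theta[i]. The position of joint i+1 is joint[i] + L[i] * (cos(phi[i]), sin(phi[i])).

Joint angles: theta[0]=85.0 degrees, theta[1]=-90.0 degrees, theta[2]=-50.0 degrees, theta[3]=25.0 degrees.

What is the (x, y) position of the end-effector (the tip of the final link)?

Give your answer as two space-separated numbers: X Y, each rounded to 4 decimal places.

Answer: 16.1080 3.9338

Derivation:
joint[0] = (0.0000, 0.0000)  (base)
link 0: phi[0] = 85 = 85 deg
  cos(85 deg) = 0.0872, sin(85 deg) = 0.9962
  joint[1] = (0.0000, 0.0000) + 11.2 * (0.0872, 0.9962) = (0.0000 + 0.9761, 0.0000 + 11.1574) = (0.9761, 11.1574)
link 1: phi[1] = 85 + -90 = -5 deg
  cos(-5 deg) = 0.9962, sin(-5 deg) = -0.0872
  joint[2] = (0.9761, 11.1574) + 8.4 * (0.9962, -0.0872) = (0.9761 + 8.3680, 11.1574 + -0.7321) = (9.3442, 10.4253)
link 2: phi[2] = 85 + -90 + -50 = -55 deg
  cos(-55 deg) = 0.5736, sin(-55 deg) = -0.8192
  joint[3] = (9.3442, 10.4253) + 5.3 * (0.5736, -0.8192) = (9.3442 + 3.0400, 10.4253 + -4.3415) = (12.3841, 6.0838)
link 3: phi[3] = 85 + -90 + -50 + 25 = -30 deg
  cos(-30 deg) = 0.8660, sin(-30 deg) = -0.5000
  joint[4] = (12.3841, 6.0838) + 4.3 * (0.8660, -0.5000) = (12.3841 + 3.7239, 6.0838 + -2.1500) = (16.1080, 3.9338)
End effector: (16.1080, 3.9338)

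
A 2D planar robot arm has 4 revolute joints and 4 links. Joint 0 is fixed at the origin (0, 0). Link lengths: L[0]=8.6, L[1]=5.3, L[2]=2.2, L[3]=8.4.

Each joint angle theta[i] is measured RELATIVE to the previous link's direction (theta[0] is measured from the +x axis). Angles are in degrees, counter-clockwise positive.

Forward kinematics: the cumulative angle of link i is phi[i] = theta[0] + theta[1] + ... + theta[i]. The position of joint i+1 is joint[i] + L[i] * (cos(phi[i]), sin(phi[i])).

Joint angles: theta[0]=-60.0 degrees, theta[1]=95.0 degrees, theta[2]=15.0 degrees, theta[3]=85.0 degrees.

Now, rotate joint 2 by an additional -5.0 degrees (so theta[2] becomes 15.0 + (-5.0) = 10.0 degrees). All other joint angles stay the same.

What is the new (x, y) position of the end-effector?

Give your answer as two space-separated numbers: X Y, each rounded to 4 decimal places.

Answer: 4.7977 3.5825

Derivation:
joint[0] = (0.0000, 0.0000)  (base)
link 0: phi[0] = -60 = -60 deg
  cos(-60 deg) = 0.5000, sin(-60 deg) = -0.8660
  joint[1] = (0.0000, 0.0000) + 8.6 * (0.5000, -0.8660) = (0.0000 + 4.3000, 0.0000 + -7.4478) = (4.3000, -7.4478)
link 1: phi[1] = -60 + 95 = 35 deg
  cos(35 deg) = 0.8192, sin(35 deg) = 0.5736
  joint[2] = (4.3000, -7.4478) + 5.3 * (0.8192, 0.5736) = (4.3000 + 4.3415, -7.4478 + 3.0400) = (8.6415, -4.4079)
link 2: phi[2] = -60 + 95 + 10 = 45 deg
  cos(45 deg) = 0.7071, sin(45 deg) = 0.7071
  joint[3] = (8.6415, -4.4079) + 2.2 * (0.7071, 0.7071) = (8.6415 + 1.5556, -4.4079 + 1.5556) = (10.1971, -2.8522)
link 3: phi[3] = -60 + 95 + 10 + 85 = 130 deg
  cos(130 deg) = -0.6428, sin(130 deg) = 0.7660
  joint[4] = (10.1971, -2.8522) + 8.4 * (-0.6428, 0.7660) = (10.1971 + -5.3994, -2.8522 + 6.4348) = (4.7977, 3.5825)
End effector: (4.7977, 3.5825)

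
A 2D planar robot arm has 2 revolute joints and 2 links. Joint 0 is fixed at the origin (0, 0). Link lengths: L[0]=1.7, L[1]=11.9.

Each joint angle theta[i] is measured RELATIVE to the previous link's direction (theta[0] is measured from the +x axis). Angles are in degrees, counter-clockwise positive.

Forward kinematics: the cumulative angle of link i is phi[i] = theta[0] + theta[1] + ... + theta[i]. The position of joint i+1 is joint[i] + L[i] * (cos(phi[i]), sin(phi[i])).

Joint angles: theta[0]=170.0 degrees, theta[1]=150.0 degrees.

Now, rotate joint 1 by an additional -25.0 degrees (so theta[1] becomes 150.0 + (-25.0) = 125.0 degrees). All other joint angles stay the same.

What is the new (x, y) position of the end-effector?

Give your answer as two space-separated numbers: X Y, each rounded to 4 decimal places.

Answer: 3.3550 -10.4899

Derivation:
joint[0] = (0.0000, 0.0000)  (base)
link 0: phi[0] = 170 = 170 deg
  cos(170 deg) = -0.9848, sin(170 deg) = 0.1736
  joint[1] = (0.0000, 0.0000) + 1.7 * (-0.9848, 0.1736) = (0.0000 + -1.6742, 0.0000 + 0.2952) = (-1.6742, 0.2952)
link 1: phi[1] = 170 + 125 = 295 deg
  cos(295 deg) = 0.4226, sin(295 deg) = -0.9063
  joint[2] = (-1.6742, 0.2952) + 11.9 * (0.4226, -0.9063) = (-1.6742 + 5.0292, 0.2952 + -10.7851) = (3.3550, -10.4899)
End effector: (3.3550, -10.4899)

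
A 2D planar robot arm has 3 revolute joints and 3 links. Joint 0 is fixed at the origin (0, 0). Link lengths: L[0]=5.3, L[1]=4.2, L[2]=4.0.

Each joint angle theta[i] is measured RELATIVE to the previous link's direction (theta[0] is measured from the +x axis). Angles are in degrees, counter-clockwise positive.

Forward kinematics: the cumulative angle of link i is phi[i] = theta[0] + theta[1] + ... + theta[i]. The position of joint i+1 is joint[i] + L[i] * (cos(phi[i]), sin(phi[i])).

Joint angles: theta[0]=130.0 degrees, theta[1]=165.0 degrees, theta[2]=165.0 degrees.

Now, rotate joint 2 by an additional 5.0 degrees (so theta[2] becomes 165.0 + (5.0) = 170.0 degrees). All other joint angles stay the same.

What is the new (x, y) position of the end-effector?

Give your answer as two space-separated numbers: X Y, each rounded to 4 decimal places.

Answer: -2.6671 4.1172

Derivation:
joint[0] = (0.0000, 0.0000)  (base)
link 0: phi[0] = 130 = 130 deg
  cos(130 deg) = -0.6428, sin(130 deg) = 0.7660
  joint[1] = (0.0000, 0.0000) + 5.3 * (-0.6428, 0.7660) = (0.0000 + -3.4068, 0.0000 + 4.0600) = (-3.4068, 4.0600)
link 1: phi[1] = 130 + 165 = 295 deg
  cos(295 deg) = 0.4226, sin(295 deg) = -0.9063
  joint[2] = (-3.4068, 4.0600) + 4.2 * (0.4226, -0.9063) = (-3.4068 + 1.7750, 4.0600 + -3.8065) = (-1.6318, 0.2535)
link 2: phi[2] = 130 + 165 + 170 = 465 deg
  cos(465 deg) = -0.2588, sin(465 deg) = 0.9659
  joint[3] = (-1.6318, 0.2535) + 4 * (-0.2588, 0.9659) = (-1.6318 + -1.0353, 0.2535 + 3.8637) = (-2.6671, 4.1172)
End effector: (-2.6671, 4.1172)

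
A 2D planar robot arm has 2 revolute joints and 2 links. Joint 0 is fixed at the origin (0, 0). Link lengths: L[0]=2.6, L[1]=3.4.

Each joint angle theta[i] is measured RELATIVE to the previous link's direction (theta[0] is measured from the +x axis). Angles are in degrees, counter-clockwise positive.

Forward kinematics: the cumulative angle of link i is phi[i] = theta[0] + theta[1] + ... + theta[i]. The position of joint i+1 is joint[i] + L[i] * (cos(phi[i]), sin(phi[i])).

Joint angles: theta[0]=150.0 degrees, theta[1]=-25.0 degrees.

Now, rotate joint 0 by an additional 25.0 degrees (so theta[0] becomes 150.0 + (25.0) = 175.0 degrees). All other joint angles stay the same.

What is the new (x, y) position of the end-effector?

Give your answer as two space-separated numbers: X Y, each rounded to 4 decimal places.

joint[0] = (0.0000, 0.0000)  (base)
link 0: phi[0] = 175 = 175 deg
  cos(175 deg) = -0.9962, sin(175 deg) = 0.0872
  joint[1] = (0.0000, 0.0000) + 2.6 * (-0.9962, 0.0872) = (0.0000 + -2.5901, 0.0000 + 0.2266) = (-2.5901, 0.2266)
link 1: phi[1] = 175 + -25 = 150 deg
  cos(150 deg) = -0.8660, sin(150 deg) = 0.5000
  joint[2] = (-2.5901, 0.2266) + 3.4 * (-0.8660, 0.5000) = (-2.5901 + -2.9445, 0.2266 + 1.7000) = (-5.5346, 1.9266)
End effector: (-5.5346, 1.9266)

Answer: -5.5346 1.9266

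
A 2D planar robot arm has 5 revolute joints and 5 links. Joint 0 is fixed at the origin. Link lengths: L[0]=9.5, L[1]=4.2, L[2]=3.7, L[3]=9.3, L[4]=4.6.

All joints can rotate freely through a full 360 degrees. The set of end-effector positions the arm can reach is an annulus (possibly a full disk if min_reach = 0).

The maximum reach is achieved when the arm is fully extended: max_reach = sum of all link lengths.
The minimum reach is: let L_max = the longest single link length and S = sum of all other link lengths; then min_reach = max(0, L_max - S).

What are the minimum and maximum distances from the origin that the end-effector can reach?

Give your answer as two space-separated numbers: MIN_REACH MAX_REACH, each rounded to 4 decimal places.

Answer: 0.0000 31.3000

Derivation:
Link lengths: [9.5, 4.2, 3.7, 9.3, 4.6]
max_reach = 9.5 + 4.2 + 3.7 + 9.3 + 4.6 = 31.3
L_max = max([9.5, 4.2, 3.7, 9.3, 4.6]) = 9.5
S (sum of others) = 31.3 - 9.5 = 21.8
min_reach = max(0, 9.5 - 21.8) = max(0, -12.3) = 0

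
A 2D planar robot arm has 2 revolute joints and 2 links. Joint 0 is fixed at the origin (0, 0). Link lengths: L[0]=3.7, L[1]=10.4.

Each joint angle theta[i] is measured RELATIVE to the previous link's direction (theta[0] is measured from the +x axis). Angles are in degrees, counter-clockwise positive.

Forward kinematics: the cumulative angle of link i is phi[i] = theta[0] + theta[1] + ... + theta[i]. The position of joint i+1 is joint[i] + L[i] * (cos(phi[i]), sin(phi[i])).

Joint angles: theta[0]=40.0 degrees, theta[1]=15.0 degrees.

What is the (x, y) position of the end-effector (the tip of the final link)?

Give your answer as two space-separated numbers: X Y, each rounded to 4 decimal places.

Answer: 8.7996 10.8975

Derivation:
joint[0] = (0.0000, 0.0000)  (base)
link 0: phi[0] = 40 = 40 deg
  cos(40 deg) = 0.7660, sin(40 deg) = 0.6428
  joint[1] = (0.0000, 0.0000) + 3.7 * (0.7660, 0.6428) = (0.0000 + 2.8344, 0.0000 + 2.3783) = (2.8344, 2.3783)
link 1: phi[1] = 40 + 15 = 55 deg
  cos(55 deg) = 0.5736, sin(55 deg) = 0.8192
  joint[2] = (2.8344, 2.3783) + 10.4 * (0.5736, 0.8192) = (2.8344 + 5.9652, 2.3783 + 8.5192) = (8.7996, 10.8975)
End effector: (8.7996, 10.8975)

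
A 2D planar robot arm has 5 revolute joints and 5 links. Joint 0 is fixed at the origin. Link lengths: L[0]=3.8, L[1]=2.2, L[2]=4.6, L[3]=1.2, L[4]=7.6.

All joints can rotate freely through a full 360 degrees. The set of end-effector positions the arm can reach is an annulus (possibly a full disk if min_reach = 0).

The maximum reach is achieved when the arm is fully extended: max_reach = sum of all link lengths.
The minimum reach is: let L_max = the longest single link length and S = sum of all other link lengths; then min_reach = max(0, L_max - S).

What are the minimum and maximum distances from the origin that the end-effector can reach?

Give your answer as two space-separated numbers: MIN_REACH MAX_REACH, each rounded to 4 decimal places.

Link lengths: [3.8, 2.2, 4.6, 1.2, 7.6]
max_reach = 3.8 + 2.2 + 4.6 + 1.2 + 7.6 = 19.4
L_max = max([3.8, 2.2, 4.6, 1.2, 7.6]) = 7.6
S (sum of others) = 19.4 - 7.6 = 11.8
min_reach = max(0, 7.6 - 11.8) = max(0, -4.2) = 0

Answer: 0.0000 19.4000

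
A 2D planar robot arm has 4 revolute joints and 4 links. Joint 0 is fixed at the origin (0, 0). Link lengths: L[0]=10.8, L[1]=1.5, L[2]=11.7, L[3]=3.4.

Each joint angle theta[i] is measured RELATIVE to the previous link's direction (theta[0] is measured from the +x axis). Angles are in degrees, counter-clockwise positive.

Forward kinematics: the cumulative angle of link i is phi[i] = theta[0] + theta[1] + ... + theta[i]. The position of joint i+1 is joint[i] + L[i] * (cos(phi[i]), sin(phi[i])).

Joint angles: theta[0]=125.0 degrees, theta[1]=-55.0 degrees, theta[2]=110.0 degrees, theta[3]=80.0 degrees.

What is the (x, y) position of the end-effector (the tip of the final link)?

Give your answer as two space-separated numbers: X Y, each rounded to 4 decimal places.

Answer: -17.9720 6.9080

Derivation:
joint[0] = (0.0000, 0.0000)  (base)
link 0: phi[0] = 125 = 125 deg
  cos(125 deg) = -0.5736, sin(125 deg) = 0.8192
  joint[1] = (0.0000, 0.0000) + 10.8 * (-0.5736, 0.8192) = (0.0000 + -6.1946, 0.0000 + 8.8468) = (-6.1946, 8.8468)
link 1: phi[1] = 125 + -55 = 70 deg
  cos(70 deg) = 0.3420, sin(70 deg) = 0.9397
  joint[2] = (-6.1946, 8.8468) + 1.5 * (0.3420, 0.9397) = (-6.1946 + 0.5130, 8.8468 + 1.4095) = (-5.6816, 10.2564)
link 2: phi[2] = 125 + -55 + 110 = 180 deg
  cos(180 deg) = -1.0000, sin(180 deg) = 0.0000
  joint[3] = (-5.6816, 10.2564) + 11.7 * (-1.0000, 0.0000) = (-5.6816 + -11.7000, 10.2564 + 0.0000) = (-17.3816, 10.2564)
link 3: phi[3] = 125 + -55 + 110 + 80 = 260 deg
  cos(260 deg) = -0.1736, sin(260 deg) = -0.9848
  joint[4] = (-17.3816, 10.2564) + 3.4 * (-0.1736, -0.9848) = (-17.3816 + -0.5904, 10.2564 + -3.3483) = (-17.9720, 6.9080)
End effector: (-17.9720, 6.9080)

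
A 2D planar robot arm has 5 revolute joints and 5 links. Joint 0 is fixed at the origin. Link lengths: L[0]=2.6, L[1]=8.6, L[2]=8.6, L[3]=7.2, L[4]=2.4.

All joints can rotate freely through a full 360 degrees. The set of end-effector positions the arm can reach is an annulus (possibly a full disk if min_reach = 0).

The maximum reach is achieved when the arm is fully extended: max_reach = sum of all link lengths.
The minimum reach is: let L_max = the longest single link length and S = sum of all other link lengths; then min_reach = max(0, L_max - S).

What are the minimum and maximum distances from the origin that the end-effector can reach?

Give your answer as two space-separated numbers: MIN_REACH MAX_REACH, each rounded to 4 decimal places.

Link lengths: [2.6, 8.6, 8.6, 7.2, 2.4]
max_reach = 2.6 + 8.6 + 8.6 + 7.2 + 2.4 = 29.4
L_max = max([2.6, 8.6, 8.6, 7.2, 2.4]) = 8.6
S (sum of others) = 29.4 - 8.6 = 20.8
min_reach = max(0, 8.6 - 20.8) = max(0, -12.2) = 0

Answer: 0.0000 29.4000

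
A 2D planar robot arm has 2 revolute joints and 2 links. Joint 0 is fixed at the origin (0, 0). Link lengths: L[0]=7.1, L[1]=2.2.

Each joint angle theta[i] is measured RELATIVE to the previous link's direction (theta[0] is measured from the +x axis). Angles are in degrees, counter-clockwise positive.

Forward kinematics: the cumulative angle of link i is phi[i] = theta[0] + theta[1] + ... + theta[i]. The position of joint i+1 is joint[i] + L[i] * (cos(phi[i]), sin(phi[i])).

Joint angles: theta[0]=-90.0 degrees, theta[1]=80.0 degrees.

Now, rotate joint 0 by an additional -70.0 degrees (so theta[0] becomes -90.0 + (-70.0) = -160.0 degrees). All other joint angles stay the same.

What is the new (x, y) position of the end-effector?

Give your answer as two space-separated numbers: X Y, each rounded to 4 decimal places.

joint[0] = (0.0000, 0.0000)  (base)
link 0: phi[0] = -160 = -160 deg
  cos(-160 deg) = -0.9397, sin(-160 deg) = -0.3420
  joint[1] = (0.0000, 0.0000) + 7.1 * (-0.9397, -0.3420) = (0.0000 + -6.6718, 0.0000 + -2.4283) = (-6.6718, -2.4283)
link 1: phi[1] = -160 + 80 = -80 deg
  cos(-80 deg) = 0.1736, sin(-80 deg) = -0.9848
  joint[2] = (-6.6718, -2.4283) + 2.2 * (0.1736, -0.9848) = (-6.6718 + 0.3820, -2.4283 + -2.1666) = (-6.2898, -4.5949)
End effector: (-6.2898, -4.5949)

Answer: -6.2898 -4.5949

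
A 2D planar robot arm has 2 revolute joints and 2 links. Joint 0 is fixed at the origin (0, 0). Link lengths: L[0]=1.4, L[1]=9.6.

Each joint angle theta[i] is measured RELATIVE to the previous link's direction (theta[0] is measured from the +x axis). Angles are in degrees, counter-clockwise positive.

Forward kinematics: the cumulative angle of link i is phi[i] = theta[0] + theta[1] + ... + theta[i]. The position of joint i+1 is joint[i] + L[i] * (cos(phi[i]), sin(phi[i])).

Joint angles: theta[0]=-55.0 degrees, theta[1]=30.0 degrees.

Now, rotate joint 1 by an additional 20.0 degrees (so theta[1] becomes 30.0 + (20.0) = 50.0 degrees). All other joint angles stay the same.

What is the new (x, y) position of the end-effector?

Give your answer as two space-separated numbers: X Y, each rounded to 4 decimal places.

joint[0] = (0.0000, 0.0000)  (base)
link 0: phi[0] = -55 = -55 deg
  cos(-55 deg) = 0.5736, sin(-55 deg) = -0.8192
  joint[1] = (0.0000, 0.0000) + 1.4 * (0.5736, -0.8192) = (0.0000 + 0.8030, 0.0000 + -1.1468) = (0.8030, -1.1468)
link 1: phi[1] = -55 + 50 = -5 deg
  cos(-5 deg) = 0.9962, sin(-5 deg) = -0.0872
  joint[2] = (0.8030, -1.1468) + 9.6 * (0.9962, -0.0872) = (0.8030 + 9.5635, -1.1468 + -0.8367) = (10.3665, -1.9835)
End effector: (10.3665, -1.9835)

Answer: 10.3665 -1.9835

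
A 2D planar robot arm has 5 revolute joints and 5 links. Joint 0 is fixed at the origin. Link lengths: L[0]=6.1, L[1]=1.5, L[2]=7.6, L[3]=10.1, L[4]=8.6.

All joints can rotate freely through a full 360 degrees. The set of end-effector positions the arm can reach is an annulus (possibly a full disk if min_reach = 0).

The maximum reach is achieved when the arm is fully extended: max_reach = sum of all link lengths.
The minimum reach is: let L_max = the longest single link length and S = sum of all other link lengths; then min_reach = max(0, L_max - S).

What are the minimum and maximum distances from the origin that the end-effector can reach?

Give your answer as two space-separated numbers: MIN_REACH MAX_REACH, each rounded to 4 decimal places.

Link lengths: [6.1, 1.5, 7.6, 10.1, 8.6]
max_reach = 6.1 + 1.5 + 7.6 + 10.1 + 8.6 = 33.9
L_max = max([6.1, 1.5, 7.6, 10.1, 8.6]) = 10.1
S (sum of others) = 33.9 - 10.1 = 23.8
min_reach = max(0, 10.1 - 23.8) = max(0, -13.7) = 0

Answer: 0.0000 33.9000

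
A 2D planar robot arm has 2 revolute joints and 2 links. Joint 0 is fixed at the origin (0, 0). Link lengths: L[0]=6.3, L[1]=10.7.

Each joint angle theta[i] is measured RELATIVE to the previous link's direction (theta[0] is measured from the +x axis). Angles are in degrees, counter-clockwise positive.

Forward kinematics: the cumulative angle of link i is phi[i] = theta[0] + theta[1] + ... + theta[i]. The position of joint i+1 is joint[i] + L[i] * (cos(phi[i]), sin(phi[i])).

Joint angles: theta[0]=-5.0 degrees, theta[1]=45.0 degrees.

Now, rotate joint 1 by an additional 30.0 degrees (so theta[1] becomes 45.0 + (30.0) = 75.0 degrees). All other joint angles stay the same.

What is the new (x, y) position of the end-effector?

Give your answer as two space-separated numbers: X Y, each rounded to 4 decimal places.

joint[0] = (0.0000, 0.0000)  (base)
link 0: phi[0] = -5 = -5 deg
  cos(-5 deg) = 0.9962, sin(-5 deg) = -0.0872
  joint[1] = (0.0000, 0.0000) + 6.3 * (0.9962, -0.0872) = (0.0000 + 6.2760, 0.0000 + -0.5491) = (6.2760, -0.5491)
link 1: phi[1] = -5 + 75 = 70 deg
  cos(70 deg) = 0.3420, sin(70 deg) = 0.9397
  joint[2] = (6.2760, -0.5491) + 10.7 * (0.3420, 0.9397) = (6.2760 + 3.6596, -0.5491 + 10.0547) = (9.9356, 9.5056)
End effector: (9.9356, 9.5056)

Answer: 9.9356 9.5056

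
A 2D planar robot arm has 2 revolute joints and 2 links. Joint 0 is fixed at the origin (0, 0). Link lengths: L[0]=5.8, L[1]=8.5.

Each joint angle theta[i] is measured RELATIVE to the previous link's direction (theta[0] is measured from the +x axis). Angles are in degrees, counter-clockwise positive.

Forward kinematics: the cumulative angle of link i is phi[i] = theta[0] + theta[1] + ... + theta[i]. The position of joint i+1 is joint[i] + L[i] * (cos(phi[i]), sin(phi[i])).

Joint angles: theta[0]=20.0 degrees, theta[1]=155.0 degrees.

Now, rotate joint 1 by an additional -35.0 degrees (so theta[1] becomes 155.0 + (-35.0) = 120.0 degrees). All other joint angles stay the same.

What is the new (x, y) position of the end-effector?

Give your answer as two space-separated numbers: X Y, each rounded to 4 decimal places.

joint[0] = (0.0000, 0.0000)  (base)
link 0: phi[0] = 20 = 20 deg
  cos(20 deg) = 0.9397, sin(20 deg) = 0.3420
  joint[1] = (0.0000, 0.0000) + 5.8 * (0.9397, 0.3420) = (0.0000 + 5.4502, 0.0000 + 1.9837) = (5.4502, 1.9837)
link 1: phi[1] = 20 + 120 = 140 deg
  cos(140 deg) = -0.7660, sin(140 deg) = 0.6428
  joint[2] = (5.4502, 1.9837) + 8.5 * (-0.7660, 0.6428) = (5.4502 + -6.5114, 1.9837 + 5.4637) = (-1.0612, 7.4474)
End effector: (-1.0612, 7.4474)

Answer: -1.0612 7.4474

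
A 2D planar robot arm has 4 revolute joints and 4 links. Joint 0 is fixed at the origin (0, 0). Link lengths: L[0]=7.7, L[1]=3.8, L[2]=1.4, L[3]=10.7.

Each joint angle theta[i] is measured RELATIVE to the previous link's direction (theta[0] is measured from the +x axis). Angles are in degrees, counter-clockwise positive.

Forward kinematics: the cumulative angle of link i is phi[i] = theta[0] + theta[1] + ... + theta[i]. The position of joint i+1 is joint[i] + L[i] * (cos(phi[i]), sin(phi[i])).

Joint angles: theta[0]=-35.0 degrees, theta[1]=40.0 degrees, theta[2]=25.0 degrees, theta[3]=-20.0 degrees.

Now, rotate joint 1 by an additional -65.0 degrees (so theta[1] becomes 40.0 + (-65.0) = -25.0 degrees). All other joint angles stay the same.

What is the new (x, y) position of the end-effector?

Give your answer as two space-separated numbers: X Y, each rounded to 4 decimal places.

Answer: 15.4916 -17.2754

Derivation:
joint[0] = (0.0000, 0.0000)  (base)
link 0: phi[0] = -35 = -35 deg
  cos(-35 deg) = 0.8192, sin(-35 deg) = -0.5736
  joint[1] = (0.0000, 0.0000) + 7.7 * (0.8192, -0.5736) = (0.0000 + 6.3075, 0.0000 + -4.4165) = (6.3075, -4.4165)
link 1: phi[1] = -35 + -25 = -60 deg
  cos(-60 deg) = 0.5000, sin(-60 deg) = -0.8660
  joint[2] = (6.3075, -4.4165) + 3.8 * (0.5000, -0.8660) = (6.3075 + 1.9000, -4.4165 + -3.2909) = (8.2075, -7.7074)
link 2: phi[2] = -35 + -25 + 25 = -35 deg
  cos(-35 deg) = 0.8192, sin(-35 deg) = -0.5736
  joint[3] = (8.2075, -7.7074) + 1.4 * (0.8192, -0.5736) = (8.2075 + 1.1468, -7.7074 + -0.8030) = (9.3543, -8.5104)
link 3: phi[3] = -35 + -25 + 25 + -20 = -55 deg
  cos(-55 deg) = 0.5736, sin(-55 deg) = -0.8192
  joint[4] = (9.3543, -8.5104) + 10.7 * (0.5736, -0.8192) = (9.3543 + 6.1373, -8.5104 + -8.7649) = (15.4916, -17.2754)
End effector: (15.4916, -17.2754)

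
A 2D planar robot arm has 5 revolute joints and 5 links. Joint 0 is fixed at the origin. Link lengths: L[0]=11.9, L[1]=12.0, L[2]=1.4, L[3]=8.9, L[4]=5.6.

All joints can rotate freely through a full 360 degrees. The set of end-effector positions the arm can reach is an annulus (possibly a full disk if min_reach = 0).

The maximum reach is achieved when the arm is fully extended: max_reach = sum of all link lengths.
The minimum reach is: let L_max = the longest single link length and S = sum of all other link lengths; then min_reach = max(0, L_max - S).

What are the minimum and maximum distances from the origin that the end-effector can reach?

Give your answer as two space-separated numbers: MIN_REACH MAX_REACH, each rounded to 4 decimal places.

Link lengths: [11.9, 12.0, 1.4, 8.9, 5.6]
max_reach = 11.9 + 12 + 1.4 + 8.9 + 5.6 = 39.8
L_max = max([11.9, 12.0, 1.4, 8.9, 5.6]) = 12
S (sum of others) = 39.8 - 12 = 27.8
min_reach = max(0, 12 - 27.8) = max(0, -15.8) = 0

Answer: 0.0000 39.8000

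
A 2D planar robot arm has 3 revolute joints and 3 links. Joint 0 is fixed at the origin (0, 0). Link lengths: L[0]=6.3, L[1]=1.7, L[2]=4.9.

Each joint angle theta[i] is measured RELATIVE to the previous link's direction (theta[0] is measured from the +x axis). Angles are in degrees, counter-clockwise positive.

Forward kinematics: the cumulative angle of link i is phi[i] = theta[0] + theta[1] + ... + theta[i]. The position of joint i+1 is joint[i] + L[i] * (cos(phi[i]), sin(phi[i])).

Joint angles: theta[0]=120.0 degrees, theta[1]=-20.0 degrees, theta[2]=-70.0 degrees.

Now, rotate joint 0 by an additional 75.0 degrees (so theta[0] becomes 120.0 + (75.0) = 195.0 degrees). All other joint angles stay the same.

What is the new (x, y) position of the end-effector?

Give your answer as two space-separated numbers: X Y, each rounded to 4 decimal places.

joint[0] = (0.0000, 0.0000)  (base)
link 0: phi[0] = 195 = 195 deg
  cos(195 deg) = -0.9659, sin(195 deg) = -0.2588
  joint[1] = (0.0000, 0.0000) + 6.3 * (-0.9659, -0.2588) = (0.0000 + -6.0853, 0.0000 + -1.6306) = (-6.0853, -1.6306)
link 1: phi[1] = 195 + -20 = 175 deg
  cos(175 deg) = -0.9962, sin(175 deg) = 0.0872
  joint[2] = (-6.0853, -1.6306) + 1.7 * (-0.9962, 0.0872) = (-6.0853 + -1.6935, -1.6306 + 0.1482) = (-7.7789, -1.4824)
link 2: phi[2] = 195 + -20 + -70 = 105 deg
  cos(105 deg) = -0.2588, sin(105 deg) = 0.9659
  joint[3] = (-7.7789, -1.4824) + 4.9 * (-0.2588, 0.9659) = (-7.7789 + -1.2682, -1.4824 + 4.7330) = (-9.0471, 3.2506)
End effector: (-9.0471, 3.2506)

Answer: -9.0471 3.2506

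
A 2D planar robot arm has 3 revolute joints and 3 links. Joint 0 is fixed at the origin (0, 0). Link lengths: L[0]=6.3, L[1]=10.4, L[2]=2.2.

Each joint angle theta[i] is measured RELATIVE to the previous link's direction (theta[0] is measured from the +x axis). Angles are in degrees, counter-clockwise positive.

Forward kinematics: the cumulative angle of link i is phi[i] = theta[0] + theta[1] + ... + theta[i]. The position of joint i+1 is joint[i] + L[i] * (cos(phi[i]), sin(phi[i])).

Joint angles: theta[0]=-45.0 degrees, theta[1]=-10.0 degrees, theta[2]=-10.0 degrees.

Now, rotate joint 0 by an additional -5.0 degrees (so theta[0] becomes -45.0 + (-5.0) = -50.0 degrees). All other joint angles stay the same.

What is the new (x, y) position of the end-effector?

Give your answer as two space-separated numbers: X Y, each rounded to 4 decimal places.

joint[0] = (0.0000, 0.0000)  (base)
link 0: phi[0] = -50 = -50 deg
  cos(-50 deg) = 0.6428, sin(-50 deg) = -0.7660
  joint[1] = (0.0000, 0.0000) + 6.3 * (0.6428, -0.7660) = (0.0000 + 4.0496, 0.0000 + -4.8261) = (4.0496, -4.8261)
link 1: phi[1] = -50 + -10 = -60 deg
  cos(-60 deg) = 0.5000, sin(-60 deg) = -0.8660
  joint[2] = (4.0496, -4.8261) + 10.4 * (0.5000, -0.8660) = (4.0496 + 5.2000, -4.8261 + -9.0067) = (9.2496, -13.8327)
link 2: phi[2] = -50 + -10 + -10 = -70 deg
  cos(-70 deg) = 0.3420, sin(-70 deg) = -0.9397
  joint[3] = (9.2496, -13.8327) + 2.2 * (0.3420, -0.9397) = (9.2496 + 0.7524, -13.8327 + -2.0673) = (10.0020, -15.9001)
End effector: (10.0020, -15.9001)

Answer: 10.0020 -15.9001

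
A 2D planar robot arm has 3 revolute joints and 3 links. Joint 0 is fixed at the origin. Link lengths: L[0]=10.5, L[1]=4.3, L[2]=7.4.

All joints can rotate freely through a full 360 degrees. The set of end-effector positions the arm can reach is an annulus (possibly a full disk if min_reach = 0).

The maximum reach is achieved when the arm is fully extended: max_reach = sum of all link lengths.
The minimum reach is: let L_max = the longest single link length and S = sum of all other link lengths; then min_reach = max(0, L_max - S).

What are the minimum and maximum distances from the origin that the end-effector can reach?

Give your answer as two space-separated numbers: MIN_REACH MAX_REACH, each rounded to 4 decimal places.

Answer: 0.0000 22.2000

Derivation:
Link lengths: [10.5, 4.3, 7.4]
max_reach = 10.5 + 4.3 + 7.4 = 22.2
L_max = max([10.5, 4.3, 7.4]) = 10.5
S (sum of others) = 22.2 - 10.5 = 11.7
min_reach = max(0, 10.5 - 11.7) = max(0, -1.2) = 0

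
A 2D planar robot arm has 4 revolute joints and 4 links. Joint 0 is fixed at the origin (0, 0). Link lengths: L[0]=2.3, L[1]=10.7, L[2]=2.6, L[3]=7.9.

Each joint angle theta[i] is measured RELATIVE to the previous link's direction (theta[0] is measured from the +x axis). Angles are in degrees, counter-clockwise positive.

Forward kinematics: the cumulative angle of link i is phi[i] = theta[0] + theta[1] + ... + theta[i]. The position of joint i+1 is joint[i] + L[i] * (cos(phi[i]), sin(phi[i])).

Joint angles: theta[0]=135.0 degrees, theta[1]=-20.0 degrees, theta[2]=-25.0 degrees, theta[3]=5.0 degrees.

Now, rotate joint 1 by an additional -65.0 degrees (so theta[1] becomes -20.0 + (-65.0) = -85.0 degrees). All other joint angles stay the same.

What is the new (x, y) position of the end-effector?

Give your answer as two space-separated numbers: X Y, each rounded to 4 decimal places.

Answer: 14.4495 14.8718

Derivation:
joint[0] = (0.0000, 0.0000)  (base)
link 0: phi[0] = 135 = 135 deg
  cos(135 deg) = -0.7071, sin(135 deg) = 0.7071
  joint[1] = (0.0000, 0.0000) + 2.3 * (-0.7071, 0.7071) = (0.0000 + -1.6263, 0.0000 + 1.6263) = (-1.6263, 1.6263)
link 1: phi[1] = 135 + -85 = 50 deg
  cos(50 deg) = 0.6428, sin(50 deg) = 0.7660
  joint[2] = (-1.6263, 1.6263) + 10.7 * (0.6428, 0.7660) = (-1.6263 + 6.8778, 1.6263 + 8.1967) = (5.2515, 9.8230)
link 2: phi[2] = 135 + -85 + -25 = 25 deg
  cos(25 deg) = 0.9063, sin(25 deg) = 0.4226
  joint[3] = (5.2515, 9.8230) + 2.6 * (0.9063, 0.4226) = (5.2515 + 2.3564, 9.8230 + 1.0988) = (7.6079, 10.9218)
link 3: phi[3] = 135 + -85 + -25 + 5 = 30 deg
  cos(30 deg) = 0.8660, sin(30 deg) = 0.5000
  joint[4] = (7.6079, 10.9218) + 7.9 * (0.8660, 0.5000) = (7.6079 + 6.8416, 10.9218 + 3.9500) = (14.4495, 14.8718)
End effector: (14.4495, 14.8718)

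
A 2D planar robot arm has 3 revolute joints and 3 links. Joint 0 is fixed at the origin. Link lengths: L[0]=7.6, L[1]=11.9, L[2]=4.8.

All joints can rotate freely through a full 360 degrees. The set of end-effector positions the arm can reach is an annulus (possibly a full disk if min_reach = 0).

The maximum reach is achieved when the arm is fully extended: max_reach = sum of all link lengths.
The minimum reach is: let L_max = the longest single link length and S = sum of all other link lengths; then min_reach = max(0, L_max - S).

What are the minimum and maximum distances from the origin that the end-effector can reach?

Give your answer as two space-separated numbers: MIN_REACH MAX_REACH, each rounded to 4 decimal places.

Answer: 0.0000 24.3000

Derivation:
Link lengths: [7.6, 11.9, 4.8]
max_reach = 7.6 + 11.9 + 4.8 = 24.3
L_max = max([7.6, 11.9, 4.8]) = 11.9
S (sum of others) = 24.3 - 11.9 = 12.4
min_reach = max(0, 11.9 - 12.4) = max(0, -0.5) = 0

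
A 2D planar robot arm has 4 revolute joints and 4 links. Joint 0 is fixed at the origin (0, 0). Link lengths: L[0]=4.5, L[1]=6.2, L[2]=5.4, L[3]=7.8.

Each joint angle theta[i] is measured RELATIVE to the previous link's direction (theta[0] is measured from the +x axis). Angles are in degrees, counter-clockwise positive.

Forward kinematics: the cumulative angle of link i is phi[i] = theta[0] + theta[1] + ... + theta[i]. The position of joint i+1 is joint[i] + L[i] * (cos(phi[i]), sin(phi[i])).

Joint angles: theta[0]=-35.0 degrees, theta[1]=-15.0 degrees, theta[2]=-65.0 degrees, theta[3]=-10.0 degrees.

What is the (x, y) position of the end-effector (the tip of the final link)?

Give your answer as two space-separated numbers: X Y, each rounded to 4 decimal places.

Answer: 0.9154 -18.6140

Derivation:
joint[0] = (0.0000, 0.0000)  (base)
link 0: phi[0] = -35 = -35 deg
  cos(-35 deg) = 0.8192, sin(-35 deg) = -0.5736
  joint[1] = (0.0000, 0.0000) + 4.5 * (0.8192, -0.5736) = (0.0000 + 3.6862, 0.0000 + -2.5811) = (3.6862, -2.5811)
link 1: phi[1] = -35 + -15 = -50 deg
  cos(-50 deg) = 0.6428, sin(-50 deg) = -0.7660
  joint[2] = (3.6862, -2.5811) + 6.2 * (0.6428, -0.7660) = (3.6862 + 3.9853, -2.5811 + -4.7495) = (7.6715, -7.3306)
link 2: phi[2] = -35 + -15 + -65 = -115 deg
  cos(-115 deg) = -0.4226, sin(-115 deg) = -0.9063
  joint[3] = (7.6715, -7.3306) + 5.4 * (-0.4226, -0.9063) = (7.6715 + -2.2821, -7.3306 + -4.8941) = (5.3893, -12.2246)
link 3: phi[3] = -35 + -15 + -65 + -10 = -125 deg
  cos(-125 deg) = -0.5736, sin(-125 deg) = -0.8192
  joint[4] = (5.3893, -12.2246) + 7.8 * (-0.5736, -0.8192) = (5.3893 + -4.4739, -12.2246 + -6.3894) = (0.9154, -18.6140)
End effector: (0.9154, -18.6140)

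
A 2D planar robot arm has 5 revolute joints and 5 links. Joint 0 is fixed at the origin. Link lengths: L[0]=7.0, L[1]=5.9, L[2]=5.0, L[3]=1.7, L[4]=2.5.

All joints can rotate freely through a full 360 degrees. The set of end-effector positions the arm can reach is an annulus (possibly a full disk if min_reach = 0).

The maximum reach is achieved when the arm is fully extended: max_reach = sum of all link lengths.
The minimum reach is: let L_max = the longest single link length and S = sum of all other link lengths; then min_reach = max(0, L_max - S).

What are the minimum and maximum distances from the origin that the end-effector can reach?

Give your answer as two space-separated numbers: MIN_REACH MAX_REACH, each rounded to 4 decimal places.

Answer: 0.0000 22.1000

Derivation:
Link lengths: [7.0, 5.9, 5.0, 1.7, 2.5]
max_reach = 7 + 5.9 + 5 + 1.7 + 2.5 = 22.1
L_max = max([7.0, 5.9, 5.0, 1.7, 2.5]) = 7
S (sum of others) = 22.1 - 7 = 15.1
min_reach = max(0, 7 - 15.1) = max(0, -8.1) = 0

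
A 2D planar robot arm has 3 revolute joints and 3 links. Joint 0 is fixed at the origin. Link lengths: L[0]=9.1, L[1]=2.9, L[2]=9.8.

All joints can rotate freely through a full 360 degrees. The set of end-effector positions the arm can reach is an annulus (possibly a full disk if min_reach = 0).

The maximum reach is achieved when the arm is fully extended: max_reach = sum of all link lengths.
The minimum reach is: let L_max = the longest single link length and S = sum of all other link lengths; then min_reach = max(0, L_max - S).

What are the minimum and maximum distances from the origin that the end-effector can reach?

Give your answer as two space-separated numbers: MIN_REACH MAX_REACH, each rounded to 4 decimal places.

Link lengths: [9.1, 2.9, 9.8]
max_reach = 9.1 + 2.9 + 9.8 = 21.8
L_max = max([9.1, 2.9, 9.8]) = 9.8
S (sum of others) = 21.8 - 9.8 = 12
min_reach = max(0, 9.8 - 12) = max(0, -2.2) = 0

Answer: 0.0000 21.8000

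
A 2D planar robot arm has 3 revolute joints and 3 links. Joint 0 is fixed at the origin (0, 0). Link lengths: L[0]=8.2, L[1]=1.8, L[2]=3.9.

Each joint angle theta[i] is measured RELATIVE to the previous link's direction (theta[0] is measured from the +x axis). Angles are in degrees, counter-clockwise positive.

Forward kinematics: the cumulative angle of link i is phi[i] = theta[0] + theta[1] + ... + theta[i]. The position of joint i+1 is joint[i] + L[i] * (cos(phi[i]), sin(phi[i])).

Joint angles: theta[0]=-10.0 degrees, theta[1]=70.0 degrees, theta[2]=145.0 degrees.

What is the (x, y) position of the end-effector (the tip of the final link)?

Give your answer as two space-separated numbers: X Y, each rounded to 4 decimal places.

joint[0] = (0.0000, 0.0000)  (base)
link 0: phi[0] = -10 = -10 deg
  cos(-10 deg) = 0.9848, sin(-10 deg) = -0.1736
  joint[1] = (0.0000, 0.0000) + 8.2 * (0.9848, -0.1736) = (0.0000 + 8.0754, 0.0000 + -1.4239) = (8.0754, -1.4239)
link 1: phi[1] = -10 + 70 = 60 deg
  cos(60 deg) = 0.5000, sin(60 deg) = 0.8660
  joint[2] = (8.0754, -1.4239) + 1.8 * (0.5000, 0.8660) = (8.0754 + 0.9000, -1.4239 + 1.5588) = (8.9754, 0.1349)
link 2: phi[2] = -10 + 70 + 145 = 205 deg
  cos(205 deg) = -0.9063, sin(205 deg) = -0.4226
  joint[3] = (8.9754, 0.1349) + 3.9 * (-0.9063, -0.4226) = (8.9754 + -3.5346, 0.1349 + -1.6482) = (5.4408, -1.5133)
End effector: (5.4408, -1.5133)

Answer: 5.4408 -1.5133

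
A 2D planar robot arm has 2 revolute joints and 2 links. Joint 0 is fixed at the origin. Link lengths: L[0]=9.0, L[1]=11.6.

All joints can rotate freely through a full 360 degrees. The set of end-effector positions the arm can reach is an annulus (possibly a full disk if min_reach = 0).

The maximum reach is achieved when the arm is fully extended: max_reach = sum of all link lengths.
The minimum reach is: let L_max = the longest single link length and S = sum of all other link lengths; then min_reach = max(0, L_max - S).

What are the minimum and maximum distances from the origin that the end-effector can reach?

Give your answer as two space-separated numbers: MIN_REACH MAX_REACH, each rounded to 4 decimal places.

Link lengths: [9.0, 11.6]
max_reach = 9 + 11.6 = 20.6
L_max = max([9.0, 11.6]) = 11.6
S (sum of others) = 20.6 - 11.6 = 9
min_reach = max(0, 11.6 - 9) = max(0, 2.6) = 2.6

Answer: 2.6000 20.6000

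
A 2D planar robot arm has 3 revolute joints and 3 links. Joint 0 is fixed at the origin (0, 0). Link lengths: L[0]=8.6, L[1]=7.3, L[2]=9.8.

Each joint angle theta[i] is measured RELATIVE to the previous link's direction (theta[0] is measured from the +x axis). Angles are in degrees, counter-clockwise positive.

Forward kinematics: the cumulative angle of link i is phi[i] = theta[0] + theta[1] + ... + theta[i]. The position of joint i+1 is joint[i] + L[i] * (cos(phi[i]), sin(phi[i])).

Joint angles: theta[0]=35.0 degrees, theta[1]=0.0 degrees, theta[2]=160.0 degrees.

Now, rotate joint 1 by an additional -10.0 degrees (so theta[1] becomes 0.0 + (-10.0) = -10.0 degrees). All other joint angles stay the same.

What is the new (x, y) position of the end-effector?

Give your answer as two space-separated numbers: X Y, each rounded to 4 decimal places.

joint[0] = (0.0000, 0.0000)  (base)
link 0: phi[0] = 35 = 35 deg
  cos(35 deg) = 0.8192, sin(35 deg) = 0.5736
  joint[1] = (0.0000, 0.0000) + 8.6 * (0.8192, 0.5736) = (0.0000 + 7.0447, 0.0000 + 4.9328) = (7.0447, 4.9328)
link 1: phi[1] = 35 + -10 = 25 deg
  cos(25 deg) = 0.9063, sin(25 deg) = 0.4226
  joint[2] = (7.0447, 4.9328) + 7.3 * (0.9063, 0.4226) = (7.0447 + 6.6160, 4.9328 + 3.0851) = (13.6608, 8.0179)
link 2: phi[2] = 35 + -10 + 160 = 185 deg
  cos(185 deg) = -0.9962, sin(185 deg) = -0.0872
  joint[3] = (13.6608, 8.0179) + 9.8 * (-0.9962, -0.0872) = (13.6608 + -9.7627, 8.0179 + -0.8541) = (3.8980, 7.1637)
End effector: (3.8980, 7.1637)

Answer: 3.8980 7.1637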